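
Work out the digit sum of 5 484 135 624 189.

60

5+4+8+4+1+3+5+6+2+4+1+8+9 = 60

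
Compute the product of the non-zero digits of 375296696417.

102876480

3×7×5×2×9×6×6×9×6×4×1×7 = 102876480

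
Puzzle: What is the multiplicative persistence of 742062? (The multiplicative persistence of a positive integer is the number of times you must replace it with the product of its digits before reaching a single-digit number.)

1

742062 → 0 (1 step)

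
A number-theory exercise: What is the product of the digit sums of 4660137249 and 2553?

630

S(4660137249) = 4+6+6+0+1+3+7+2+4+9 = 42.
S(2553) = 2+5+5+3 = 15.
42 · 15 = 630.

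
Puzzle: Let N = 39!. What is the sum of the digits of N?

39! = 20397882081197443358640281739902897356800000000
Sum of its 47 digits: 189.

189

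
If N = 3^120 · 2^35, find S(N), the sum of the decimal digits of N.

3^120 · 2^35 = 61744803749661069177330416120884874908187747536769180032877690093568
Sum of its 68 digits: 324.

324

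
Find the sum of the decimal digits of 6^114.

6^114 = 51196767818932398352996442938060122617228848590636949323603892304516667363736020735492096
Sum of its 89 digits: 414.

414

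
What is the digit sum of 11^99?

467

11^99 = 12527829399838427440107579247354215251149392000034969484678615956504532008683916069945559954314411495091
Sum of its 104 digits: 467.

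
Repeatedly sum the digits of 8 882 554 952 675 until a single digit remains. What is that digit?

2

8+8+8+2+5+5+4+9+5+2+6+7+5 = 74
7+4 = 11
1+1 = 2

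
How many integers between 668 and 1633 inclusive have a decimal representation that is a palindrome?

39

The integers in [668, 1633] that have a decimal representation that is a palindrome: 676, 686, 696, 707, 717, 727, …, 1441, 1551.
39 qualify.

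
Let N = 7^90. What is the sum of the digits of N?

7^90 = 11450477594321044359340126713545146077054004823284978858214566372120240027249
Sum of its 77 digits: 298.

298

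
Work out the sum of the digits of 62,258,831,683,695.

72

6+2+2+5+8+8+3+1+6+8+3+6+9+5 = 72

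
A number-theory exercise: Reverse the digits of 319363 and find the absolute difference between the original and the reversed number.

44550

Reverse of 319363 is 363913.
|319363 − 363913| = 44550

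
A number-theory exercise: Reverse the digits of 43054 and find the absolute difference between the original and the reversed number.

Reverse of 43054 is 45034.
|43054 − 45034| = 1980

1980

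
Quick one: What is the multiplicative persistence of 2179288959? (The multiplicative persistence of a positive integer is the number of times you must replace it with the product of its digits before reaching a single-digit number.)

2179288959 → 6531840 → 0 (2 steps)

2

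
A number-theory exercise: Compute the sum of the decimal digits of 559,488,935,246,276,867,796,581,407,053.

159

5+5+9+4+8+8+9+3+5+2+4+6+2+7+6+8+6+7+7+9+6+5+8+1+4+0+7+0+5+3 = 159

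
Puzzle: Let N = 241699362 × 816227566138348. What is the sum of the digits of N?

114

241699362 × 816227566138348 = 197281681982451515333976
Sum of its 24 digits: 114.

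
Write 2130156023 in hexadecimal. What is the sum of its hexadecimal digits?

83

2130156023 in base 16 is 7EF799F7.
Digit sum: 7+14+15+7+9+9+15+7 = 83.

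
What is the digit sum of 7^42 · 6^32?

7^42 · 6^32 = 2482891220792539821879458230734724448492459165414045320740864
Sum of its 61 digits: 270.

270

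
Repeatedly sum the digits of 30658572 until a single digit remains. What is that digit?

9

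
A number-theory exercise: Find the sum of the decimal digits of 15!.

45

15! = 1307674368000
Sum of its 13 digits: 45.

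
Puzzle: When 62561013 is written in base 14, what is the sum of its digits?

62561013 in base 14 is 84472BB.
Digit sum: 8+4+4+7+2+11+11 = 47.

47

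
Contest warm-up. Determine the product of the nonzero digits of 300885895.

3×8×8×5×8×9×5 = 345600

345600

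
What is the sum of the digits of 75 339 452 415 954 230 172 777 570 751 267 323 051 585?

174

7+5+3+3+9+4+5+2+4+1+5+9+5+4+2+3+0+1+7+2+7+7+7+5+7+0+7+5+1+2+6+7+3+2+3+0+5+1+5+8+5 = 174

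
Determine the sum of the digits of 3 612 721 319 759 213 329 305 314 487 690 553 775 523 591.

3+6+1+2+7+2+1+3+1+9+7+5+9+2+1+3+3+2+9+3+0+5+3+1+4+4+8+7+6+9+0+5+5+3+7+7+5+5+2+3+5+9+1 = 183

183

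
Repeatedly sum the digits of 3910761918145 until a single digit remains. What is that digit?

1

3+9+1+0+7+6+1+9+1+8+1+4+5 = 55
5+5 = 10
1+0 = 1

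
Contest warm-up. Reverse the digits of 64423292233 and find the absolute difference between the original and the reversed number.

31194059787

Reverse of 64423292233 is 33229232446.
|64423292233 − 33229232446| = 31194059787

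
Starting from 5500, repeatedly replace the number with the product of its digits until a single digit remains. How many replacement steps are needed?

1

5500 → 0 (1 step)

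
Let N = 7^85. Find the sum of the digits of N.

7^85 = 681292175541205709486531011694243236571309860372760091522256581907552807
Sum of its 72 digits: 295.

295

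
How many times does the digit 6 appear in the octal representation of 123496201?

123496201 in base 8 is 727063411.
The digit 6 appears 1 time.

1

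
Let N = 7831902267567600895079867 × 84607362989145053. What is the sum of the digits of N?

7831902267567600895079867 × 84607362989145053 = 662636598047600251945521094627476482947951
Sum of its 42 digits: 196.

196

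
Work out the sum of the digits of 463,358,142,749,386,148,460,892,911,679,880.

4+6+3+3+5+8+1+4+2+7+4+9+3+8+6+1+4+8+4+6+0+8+9+2+9+1+1+6+7+9+8+8+0 = 164

164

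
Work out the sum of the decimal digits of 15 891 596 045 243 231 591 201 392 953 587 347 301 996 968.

202

1+5+8+9+1+5+9+6+0+4+5+2+4+3+2+3+1+5+9+1+2+0+1+3+9+2+9+5+3+5+8+7+3+4+7+3+0+1+9+9+6+9+6+8 = 202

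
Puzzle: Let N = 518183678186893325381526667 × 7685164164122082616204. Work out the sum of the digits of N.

518183678186893325381526667 × 7685164164122082616204 = 3982326634034882297820167913264403599958952312068
Sum of its 49 digits: 226.

226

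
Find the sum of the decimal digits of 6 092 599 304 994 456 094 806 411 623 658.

147

6+0+9+2+5+9+9+3+0+4+9+9+4+4+5+6+0+9+4+8+0+6+4+1+1+6+2+3+6+5+8 = 147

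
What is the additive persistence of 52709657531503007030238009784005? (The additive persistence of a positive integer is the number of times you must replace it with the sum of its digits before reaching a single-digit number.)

2

52709657531503007030238009784005 → 114 → 6 (2 steps)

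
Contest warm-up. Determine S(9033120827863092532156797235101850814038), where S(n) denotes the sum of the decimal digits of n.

9+0+3+3+1+2+0+8+2+7+8+6+3+0+9+2+5+3+2+1+5+6+7+9+7+2+3+5+1+0+1+8+5+0+8+1+4+0+3+8 = 157

157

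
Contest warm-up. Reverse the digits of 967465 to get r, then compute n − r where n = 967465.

402696

Reverse of 967465 is 564769.
967465 − 564769 = 402696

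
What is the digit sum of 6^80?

6^80 = 178689910246017054531432477289437798228285773001601743140683776
Sum of its 63 digits: 279.

279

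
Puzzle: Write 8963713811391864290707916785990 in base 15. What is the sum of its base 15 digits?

130

8963713811391864290707916785990 in base 15 is 257717163672A90740016258C2A.
Digit sum: 2+5+7+7+1+7+1+6+3+6+7+2+10+9+0+7+4+0+0+1+6+2+5+8+12+2+10 = 130.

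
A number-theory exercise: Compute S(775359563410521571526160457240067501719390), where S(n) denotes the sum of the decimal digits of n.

166

7+7+5+3+5+9+5+6+3+4+1+0+5+2+1+5+7+1+5+2+6+1+6+0+4+5+7+2+4+0+0+6+7+5+0+1+7+1+9+3+9+0 = 166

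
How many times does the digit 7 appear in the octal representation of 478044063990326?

1

478044063990326 in base 8 is 15454351647601066.
The digit 7 appears 1 time.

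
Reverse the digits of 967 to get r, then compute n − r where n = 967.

198

Reverse of 967 is 769.
967 − 769 = 198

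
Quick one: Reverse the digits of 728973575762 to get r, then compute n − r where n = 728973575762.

461398195935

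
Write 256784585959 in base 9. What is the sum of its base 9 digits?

47

256784585959 in base 9 is 815722445351.
Digit sum: 8+1+5+7+2+2+4+4+5+3+5+1 = 47.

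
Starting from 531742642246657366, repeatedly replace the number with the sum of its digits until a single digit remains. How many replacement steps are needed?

531742642246657366 → 79 → 16 → 7 (3 steps)

3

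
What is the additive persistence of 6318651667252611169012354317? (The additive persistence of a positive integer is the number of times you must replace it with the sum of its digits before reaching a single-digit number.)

6318651667252611169012354317 → 108 → 9 (2 steps)

2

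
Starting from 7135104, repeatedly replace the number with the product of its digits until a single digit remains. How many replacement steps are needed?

7135104 → 0 (1 step)

1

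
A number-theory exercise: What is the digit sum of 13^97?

472

13^97 = 1128509381413733515480688613898436566335354787380492102782061492674628447809729431114376724142003723346459533
Sum of its 109 digits: 472.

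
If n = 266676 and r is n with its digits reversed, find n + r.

943338

Reverse of 266676 is 676662.
266676 + 676662 = 943338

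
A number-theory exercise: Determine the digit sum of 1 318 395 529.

46

1+3+1+8+3+9+5+5+2+9 = 46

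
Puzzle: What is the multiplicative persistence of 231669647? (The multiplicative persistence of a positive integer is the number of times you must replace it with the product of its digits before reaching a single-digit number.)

231669647 → 326592 → 3240 → 0 (3 steps)

3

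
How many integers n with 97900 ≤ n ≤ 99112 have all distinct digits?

The integers in [97900, 99112] that have all distinct digits: 98012, 98013, 98014, 98015, 98016, 98017, …, 98764, 98765.
336 qualify.

336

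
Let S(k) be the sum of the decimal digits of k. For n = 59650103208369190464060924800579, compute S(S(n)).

First digit sum: 131.
1+3+1 = 5.

5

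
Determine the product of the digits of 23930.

2×3×9×3×0 = 0

0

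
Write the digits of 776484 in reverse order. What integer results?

Reversing 776484 gives 484677.

484677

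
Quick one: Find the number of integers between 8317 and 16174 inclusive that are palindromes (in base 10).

The integers in [8317, 16174] that are palindromes (in base 10): 8338, 8448, 8558, 8668, 8778, 8888, …, 16061, 16161.
79 qualify.

79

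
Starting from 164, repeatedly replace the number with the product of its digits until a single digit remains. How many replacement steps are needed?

164 → 24 → 8 (2 steps)

2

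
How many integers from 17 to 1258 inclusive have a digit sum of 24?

10

The integers in [17, 1258] that have a digit sum of 24: 699, 789, 798, 879, 888, 897, 969, 978, 987, 996.
10 qualify.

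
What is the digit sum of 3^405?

3^405 = 17143842234032458148128817992952155480611431755907317730377707239850686789034653000048769542655653600431653417362561486583663939716453369706677255522452067457794349333673756105763717850183384243
Sum of its 194 digits: 864.

864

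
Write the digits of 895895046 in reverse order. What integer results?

640598598

Reversing 895895046 gives 640598598.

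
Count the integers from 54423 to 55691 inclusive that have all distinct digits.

The integers in [54423, 55691] that have all distinct digits: 54601, 54602, 54603, 54607, 54608, 54609, …, 54986, 54987.
168 qualify.

168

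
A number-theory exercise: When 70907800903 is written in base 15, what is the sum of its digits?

70907800903 in base 15 is 1CA017DBBD.
Digit sum: 1+12+10+0+1+7+13+11+11+13 = 79.

79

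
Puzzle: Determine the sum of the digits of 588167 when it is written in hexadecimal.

47

588167 in base 16 is 8F987.
Digit sum: 8+15+9+8+7 = 47.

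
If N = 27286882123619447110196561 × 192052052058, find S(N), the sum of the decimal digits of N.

27286882123619447110196561 × 192052052058 = 5240501706105871647788647595784572538
Sum of its 37 digits: 177.

177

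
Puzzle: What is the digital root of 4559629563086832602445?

3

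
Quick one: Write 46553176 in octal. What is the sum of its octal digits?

46553176 in base 8 is 261454130.
Digit sum: 2+6+1+4+5+4+1+3+0 = 26.

26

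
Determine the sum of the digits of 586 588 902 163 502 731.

79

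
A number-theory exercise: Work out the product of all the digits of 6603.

0

6×6×0×3 = 0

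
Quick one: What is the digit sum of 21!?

21! = 51090942171709440000
Sum of its 20 digits: 63.

63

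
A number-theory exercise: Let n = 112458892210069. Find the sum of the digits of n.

58

1+1+2+4+5+8+8+9+2+2+1+0+0+6+9 = 58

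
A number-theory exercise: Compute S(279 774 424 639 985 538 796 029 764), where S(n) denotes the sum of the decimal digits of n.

2+7+9+7+7+4+4+2+4+6+3+9+9+8+5+5+3+8+7+9+6+0+2+9+7+6+4 = 152

152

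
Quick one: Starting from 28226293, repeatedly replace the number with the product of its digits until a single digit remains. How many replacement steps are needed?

2

28226293 → 20736 → 0 (2 steps)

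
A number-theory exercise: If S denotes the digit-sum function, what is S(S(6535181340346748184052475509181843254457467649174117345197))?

First digit sum: 256.
2+5+6 = 13.

13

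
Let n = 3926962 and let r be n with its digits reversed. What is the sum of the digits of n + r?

Reversal of 3926962 is 2696293; 3926962 + 2696293 = 6623255.
Digit sum of 6623255: 6+6+2+3+2+5+5 = 29.

29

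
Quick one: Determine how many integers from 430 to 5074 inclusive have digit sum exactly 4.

20

The integers in [430, 5074] that have digit sum exactly 4: 1003, 1012, 1021, 1030, 1102, 1111, …, 3100, 4000.
20 qualify.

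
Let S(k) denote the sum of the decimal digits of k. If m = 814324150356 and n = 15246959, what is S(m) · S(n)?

1722

S(814324150356) = 8+1+4+3+2+4+1+5+0+3+5+6 = 42.
S(15246959) = 1+5+2+4+6+9+5+9 = 41.
42 · 41 = 1722.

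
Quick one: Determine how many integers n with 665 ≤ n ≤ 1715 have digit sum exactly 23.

20

The integers in [665, 1715] that have digit sum exactly 23: 689, 698, 779, 788, 797, 869, …, 1688, 1697.
20 qualify.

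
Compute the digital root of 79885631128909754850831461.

2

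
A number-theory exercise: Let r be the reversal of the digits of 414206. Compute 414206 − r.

-188208

Reverse of 414206 is 602414.
414206 − 602414 = -188208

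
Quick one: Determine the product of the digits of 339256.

3×3×9×2×5×6 = 4860

4860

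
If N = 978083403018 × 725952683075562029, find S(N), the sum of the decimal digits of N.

120

978083403018 × 725952683075562029 = 710042270692593363757264803522
Sum of its 30 digits: 120.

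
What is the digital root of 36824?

5

3+6+8+2+4 = 23
2+3 = 5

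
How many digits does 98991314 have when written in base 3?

98991314 in base 3 is 20220021021112222, which has 17 digits.

17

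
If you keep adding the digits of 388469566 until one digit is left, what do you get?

3+8+8+4+6+9+5+6+6 = 55
5+5 = 10
1+0 = 1
(Equivalently, 388469566 mod 9 = 1.)

1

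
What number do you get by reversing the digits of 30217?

Reversing 30217 gives 71203.

71203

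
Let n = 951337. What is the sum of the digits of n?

9+5+1+3+3+7 = 28

28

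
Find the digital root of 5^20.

The digital root of n equals n mod 9 (or 9 when 9 | n), so we need 5^20 mod 9.
5^20 ≡ 7 (mod 9), so the digital root is 7.

7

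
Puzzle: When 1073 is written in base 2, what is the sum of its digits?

1073 in base 2 is 10000110001.
Digit sum: 1+0+0+0+0+1+1+0+0+0+1 = 4.

4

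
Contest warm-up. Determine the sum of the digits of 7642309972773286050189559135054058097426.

183

7+6+4+2+3+0+9+9+7+2+7+7+3+2+8+6+0+5+0+1+8+9+5+5+9+1+3+5+0+5+4+0+5+8+0+9+7+4+2+6 = 183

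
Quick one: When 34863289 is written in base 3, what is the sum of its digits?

34863289 in base 3 is 2102121020102221.
Digit sum: 2+1+0+2+1+2+1+0+2+0+1+0+2+2+2+1 = 19.

19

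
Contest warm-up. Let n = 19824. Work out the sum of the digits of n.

24

1+9+8+2+4 = 24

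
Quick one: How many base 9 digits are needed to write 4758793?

7

4758793 in base 9 is 8852747, which has 7 digits.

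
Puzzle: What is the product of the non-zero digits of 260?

12

2×6 = 12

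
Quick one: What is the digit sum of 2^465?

584

2^465 = 95268205270873786358080970147496530326800480428008152797215483387004752771599292606210513399154418065180265231976520474104247304665780191232
Sum of its 140 digits: 584.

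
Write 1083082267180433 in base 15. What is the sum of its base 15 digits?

1083082267180433 in base 15 is 85336C69D4B58.
Digit sum: 8+5+3+3+6+12+6+9+13+4+11+5+8 = 93.

93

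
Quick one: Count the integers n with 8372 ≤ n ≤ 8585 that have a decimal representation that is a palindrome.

The integers in [8372, 8585] that have a decimal representation that is a palindrome: 8448, 8558.
2 qualify.

2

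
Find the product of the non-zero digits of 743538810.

80640

7×4×3×5×3×8×8×1 = 80640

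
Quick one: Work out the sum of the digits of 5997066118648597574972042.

131

5+9+9+7+0+6+6+1+1+8+6+4+8+5+9+7+5+7+4+9+7+2+0+4+2 = 131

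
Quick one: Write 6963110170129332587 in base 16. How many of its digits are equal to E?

6963110170129332587 in base 16 is 60A1EFCEBE77F96B.
The digit E appears 3 times.

3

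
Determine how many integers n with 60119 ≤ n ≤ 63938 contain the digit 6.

3820

The integers in [60119, 63938] that contain the digit 6: 60119, 60120, 60121, 60122, 60123, 60124, …, 63937, 63938.
3820 qualify.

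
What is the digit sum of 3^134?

3^134 = 8595044557171427132038716315969726107279416250769088168531684569
Sum of its 64 digits: 297.

297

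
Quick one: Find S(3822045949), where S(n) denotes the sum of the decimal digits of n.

46

3+8+2+2+0+4+5+9+4+9 = 46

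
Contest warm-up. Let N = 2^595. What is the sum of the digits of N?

857

2^595 = 129672361527531029953512745740348785969138944757576153124864291552832900356653379574990845279596993571506183956603149661949848471106617978371464838566061365220661931356297172615168
Sum of its 180 digits: 857.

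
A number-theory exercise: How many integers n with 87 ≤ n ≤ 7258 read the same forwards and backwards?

The integers in [87, 7258] that read the same forwards and backwards: 88, 99, 101, 111, 121, 131, …, 7117, 7227.
155 qualify.

155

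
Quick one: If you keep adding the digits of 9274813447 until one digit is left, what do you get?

4

9+2+7+4+8+1+3+4+4+7 = 49
4+9 = 13
1+3 = 4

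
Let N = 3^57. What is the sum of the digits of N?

108

3^57 = 1570042899082081611640534563
Sum of its 28 digits: 108.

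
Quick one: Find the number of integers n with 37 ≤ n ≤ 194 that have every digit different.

125

The integers in [37, 194] that have every digit different: 37, 38, 39, 40, 41, 42, …, 193, 194.
125 qualify.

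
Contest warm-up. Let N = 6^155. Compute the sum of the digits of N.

549

6^155 = 4106235085356176790881933410001953374457349698379717405707288768610021327226311378205681072732760890756998910318294859776
Sum of its 121 digits: 549.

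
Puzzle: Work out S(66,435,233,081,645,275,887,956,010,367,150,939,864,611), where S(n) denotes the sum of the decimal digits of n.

6+6+4+3+5+2+3+3+0+8+1+6+4+5+2+7+5+8+8+7+9+5+6+0+1+0+3+6+7+1+5+0+9+3+9+8+6+4+6+1+1 = 183

183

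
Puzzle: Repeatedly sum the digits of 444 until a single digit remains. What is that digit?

4+4+4 = 12
1+2 = 3

3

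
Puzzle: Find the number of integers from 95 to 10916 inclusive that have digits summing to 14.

608

The integers in [95, 10916] that have digits summing to 14: 95, 149, 158, 167, 176, 185, …, 10904, 10913.
608 qualify.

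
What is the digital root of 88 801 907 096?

2

8+8+8+0+1+9+0+7+0+9+6 = 56
5+6 = 11
1+1 = 2
(Equivalently, 88 801 907 096 mod 9 = 2.)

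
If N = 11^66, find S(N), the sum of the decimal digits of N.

11^66 = 539407797827634189900210968137750826278309533633974732577186113975161
Sum of its 69 digits: 325.

325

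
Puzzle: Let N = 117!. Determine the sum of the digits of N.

738

117! = 3969937160808720895401959629498630647790406360168322301129748464310422041758630649341780708631240196854767624444057168110272995649603642560353748940315749184568295424000000000000000000000000000
Sum of its 193 digits: 738.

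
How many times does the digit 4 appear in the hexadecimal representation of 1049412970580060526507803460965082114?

1

1049412970580060526507803460965082114 in base 16 is CA1C0DDAD181C2A71356319B81A402.
The digit 4 appears 1 time.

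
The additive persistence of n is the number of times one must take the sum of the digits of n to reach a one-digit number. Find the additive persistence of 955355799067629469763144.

2

955355799067629469763144 → 131 → 5 (2 steps)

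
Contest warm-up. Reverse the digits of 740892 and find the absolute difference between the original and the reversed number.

442845

Reverse of 740892 is 298047.
|740892 − 298047| = 442845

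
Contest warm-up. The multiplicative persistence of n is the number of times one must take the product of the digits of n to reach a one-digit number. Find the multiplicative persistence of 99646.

4

99646 → 11664 → 144 → 16 → 6 (4 steps)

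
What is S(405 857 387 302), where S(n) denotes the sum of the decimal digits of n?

52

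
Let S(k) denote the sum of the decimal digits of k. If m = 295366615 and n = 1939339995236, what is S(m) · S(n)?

3053

S(295366615) = 2+9+5+3+6+6+6+1+5 = 43.
S(1939339995236) = 1+9+3+9+3+3+9+9+9+5+2+3+6 = 71.
43 · 71 = 3053.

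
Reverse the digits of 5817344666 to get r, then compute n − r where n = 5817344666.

-847092519

Reverse of 5817344666 is 6664437185.
5817344666 − 6664437185 = -847092519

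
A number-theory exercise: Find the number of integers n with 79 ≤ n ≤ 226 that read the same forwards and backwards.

The integers in [79, 226] that read the same forwards and backwards: 88, 99, 101, 111, 121, 131, …, 212, 222.
15 qualify.

15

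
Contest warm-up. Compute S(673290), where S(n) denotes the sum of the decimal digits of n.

6+7+3+2+9+0 = 27

27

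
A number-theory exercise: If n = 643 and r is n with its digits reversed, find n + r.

Reverse of 643 is 346.
643 + 346 = 989

989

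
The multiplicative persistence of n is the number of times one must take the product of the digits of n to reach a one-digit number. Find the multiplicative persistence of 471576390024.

1

471576390024 → 0 (1 step)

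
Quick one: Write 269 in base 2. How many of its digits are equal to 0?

5

269 in base 2 is 100001101.
The digit 0 appears 5 times.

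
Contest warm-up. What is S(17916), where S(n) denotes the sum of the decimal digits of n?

1+7+9+1+6 = 24

24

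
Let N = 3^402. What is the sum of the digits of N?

828

3^402 = 634957119778979931412178444183413165948571546515085841865841008883358769964246407409213686765024207423394571013428203206802368137646421100247305760090817313251642567913842818731989550006792009
Sum of its 192 digits: 828.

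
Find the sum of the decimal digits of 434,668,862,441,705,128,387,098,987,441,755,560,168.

190

4+3+4+6+6+8+8+6+2+4+4+1+7+0+5+1+2+8+3+8+7+0+9+8+9+8+7+4+4+1+7+5+5+5+6+0+1+6+8 = 190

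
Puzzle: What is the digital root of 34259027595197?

5

3+4+2+5+9+0+2+7+5+9+5+1+9+7 = 68
6+8 = 14
1+4 = 5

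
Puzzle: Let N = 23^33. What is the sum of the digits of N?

215

23^33 = 865004941741938633917747707002884268046728983
Sum of its 45 digits: 215.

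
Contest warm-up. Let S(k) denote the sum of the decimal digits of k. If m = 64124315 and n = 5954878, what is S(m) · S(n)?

1196

S(64124315) = 6+4+1+2+4+3+1+5 = 26.
S(5954878) = 5+9+5+4+8+7+8 = 46.
26 · 46 = 1196.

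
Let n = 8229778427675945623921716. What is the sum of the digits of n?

129

8+2+2+9+7+7+8+4+2+7+6+7+5+9+4+5+6+2+3+9+2+1+7+1+6 = 129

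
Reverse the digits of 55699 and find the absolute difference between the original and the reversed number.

Reverse of 55699 is 99655.
|55699 − 99655| = 43956

43956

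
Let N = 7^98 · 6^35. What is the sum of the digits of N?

486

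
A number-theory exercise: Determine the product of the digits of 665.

180

6×6×5 = 180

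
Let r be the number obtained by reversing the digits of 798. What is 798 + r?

1695

Reverse of 798 is 897.
798 + 897 = 1695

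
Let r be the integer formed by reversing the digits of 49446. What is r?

Reversing 49446 gives 64494.

64494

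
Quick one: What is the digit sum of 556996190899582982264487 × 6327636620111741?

210

556996190899582982264487 × 6327636620111741 = 3524469494798951332672888768735156041867
Sum of its 40 digits: 210.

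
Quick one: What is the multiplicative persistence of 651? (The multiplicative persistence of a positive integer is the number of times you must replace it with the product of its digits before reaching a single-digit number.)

651 → 30 → 0 (2 steps)

2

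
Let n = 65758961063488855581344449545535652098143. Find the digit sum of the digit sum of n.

3

First digit sum: 201.
2+0+1 = 3.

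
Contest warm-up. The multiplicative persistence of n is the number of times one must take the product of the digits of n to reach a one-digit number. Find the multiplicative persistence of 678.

4

678 → 336 → 54 → 20 → 0 (4 steps)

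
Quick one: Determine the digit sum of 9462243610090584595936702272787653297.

174

9+4+6+2+2+4+3+6+1+0+0+9+0+5+8+4+5+9+5+9+3+6+7+0+2+2+7+2+7+8+7+6+5+3+2+9+7 = 174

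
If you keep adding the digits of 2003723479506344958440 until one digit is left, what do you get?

2+0+0+3+7+2+3+4+7+9+5+0+6+3+4+4+9+5+8+4+4+0 = 89
8+9 = 17
1+7 = 8
(Equivalently, 2003723479506344958440 mod 9 = 8.)

8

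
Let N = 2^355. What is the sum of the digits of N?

2^355 = 73391955711682288371546268649666782105490079653384995959602842860381532034831513858240593699524021969747968
Sum of its 107 digits: 524.

524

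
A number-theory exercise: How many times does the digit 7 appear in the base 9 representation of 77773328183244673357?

1

77773328183244673357 in base 9 is 635141046260204643417.
The digit 7 appears 1 time.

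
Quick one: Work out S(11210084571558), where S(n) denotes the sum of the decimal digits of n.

48

1+1+2+1+0+0+8+4+5+7+1+5+5+8 = 48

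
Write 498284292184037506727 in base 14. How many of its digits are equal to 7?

498284292184037506727 in base 14 is 124ADD8570229118DDD.
The digit 7 appears 1 time.

1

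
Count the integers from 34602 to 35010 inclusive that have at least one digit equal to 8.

158

The integers in [34602, 35010] that have at least one digit equal to 8: 34608, 34618, 34628, 34638, 34648, 34658, …, 34998, 35008.
158 qualify.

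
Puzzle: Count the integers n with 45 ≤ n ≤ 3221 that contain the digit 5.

The integers in [45, 3221] that contain the digit 5: 45, 50, 51, 52, 53, 54, …, 3205, 3215.
849 qualify.

849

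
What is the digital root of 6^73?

9

The digital root of n equals n mod 9 (or 9 when 9 | n), so we need 6^73 mod 9.
6^73 ≡ 0 (mod 9), so the digital root is 9.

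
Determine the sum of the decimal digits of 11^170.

805

11^170 = 1088319665820743740361068154686336740687268985974218575579745378263796233938055220957526185437773550777683416874554318141657049029317045028863136111102553054881200302498597978201
Sum of its 178 digits: 805.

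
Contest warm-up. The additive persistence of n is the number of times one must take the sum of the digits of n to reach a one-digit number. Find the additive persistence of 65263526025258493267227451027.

3

65263526025258493267227451027 → 118 → 10 → 1 (3 steps)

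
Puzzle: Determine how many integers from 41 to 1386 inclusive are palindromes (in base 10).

100

The integers in [41, 1386] that are palindromes (in base 10): 44, 55, 66, 77, 88, 99, …, 1221, 1331.
100 qualify.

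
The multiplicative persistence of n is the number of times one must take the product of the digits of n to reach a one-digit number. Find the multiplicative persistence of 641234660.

641234660 → 0 (1 step)

1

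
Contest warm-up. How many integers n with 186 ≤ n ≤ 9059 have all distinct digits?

4654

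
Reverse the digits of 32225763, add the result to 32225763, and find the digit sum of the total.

60

Reversal of 32225763 is 36752223; 32225763 + 36752223 = 68977986.
Digit sum of 68977986: 6+8+9+7+7+9+8+6 = 60.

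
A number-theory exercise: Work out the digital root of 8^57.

The digital root of n equals n mod 9 (or 9 when 9 | n), so we need 8^57 mod 9.
8^57 ≡ 8 (mod 9), so the digital root is 8.

8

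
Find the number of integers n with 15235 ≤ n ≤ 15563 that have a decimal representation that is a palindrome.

The integers in [15235, 15563] that have a decimal representation that is a palindrome: 15251, 15351, 15451, 15551.
4 qualify.

4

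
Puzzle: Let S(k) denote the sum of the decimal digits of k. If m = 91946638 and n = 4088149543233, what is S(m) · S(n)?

2484

S(91946638) = 9+1+9+4+6+6+3+8 = 46.
S(4088149543233) = 4+0+8+8+1+4+9+5+4+3+2+3+3 = 54.
46 · 54 = 2484.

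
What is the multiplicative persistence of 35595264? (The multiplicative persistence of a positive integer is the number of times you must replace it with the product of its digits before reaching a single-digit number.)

35595264 → 162000 → 0 (2 steps)

2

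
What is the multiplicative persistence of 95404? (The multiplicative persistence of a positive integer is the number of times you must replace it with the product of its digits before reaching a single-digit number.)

1

95404 → 0 (1 step)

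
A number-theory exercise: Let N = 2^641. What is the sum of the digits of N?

869

2^641 = 9124881235244390437282343211400582649786457014497119861158385035798550334417354773011825622634742799557284619147188814621377409442750875996505322639444428376503989348720529900165748384493207552
Sum of its 193 digits: 869.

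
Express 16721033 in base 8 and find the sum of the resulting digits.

28

16721033 in base 8 is 77622211.
Digit sum: 7+7+6+2+2+2+1+1 = 28.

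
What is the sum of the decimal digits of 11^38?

184

11^38 = 3740434344477351388916475705363381856681
Sum of its 40 digits: 184.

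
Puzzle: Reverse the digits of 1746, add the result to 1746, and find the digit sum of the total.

Reversal of 1746 is 6471; 1746 + 6471 = 8217.
Digit sum of 8217: 8+2+1+7 = 18.

18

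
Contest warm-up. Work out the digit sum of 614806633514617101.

63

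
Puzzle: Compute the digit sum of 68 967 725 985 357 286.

6+8+9+6+7+7+2+5+9+8+5+3+5+7+2+8+6 = 103

103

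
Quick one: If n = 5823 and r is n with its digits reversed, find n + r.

9108

Reverse of 5823 is 3285.
5823 + 3285 = 9108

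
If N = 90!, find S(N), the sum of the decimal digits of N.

585

90! = 1485715964481761497309522733620825737885569961284688766942216863704985393094065876545992131370884059645617234469978112000000000000000000000
Sum of its 139 digits: 585.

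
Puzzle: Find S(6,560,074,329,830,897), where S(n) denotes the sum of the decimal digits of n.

6+5+6+0+0+7+4+3+2+9+8+3+0+8+9+7 = 77

77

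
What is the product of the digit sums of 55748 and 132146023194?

S(55748) = 5+5+7+4+8 = 29.
S(132146023194) = 1+3+2+1+4+6+0+2+3+1+9+4 = 36.
29 · 36 = 1044.

1044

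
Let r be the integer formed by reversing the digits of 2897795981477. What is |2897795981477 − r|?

Reverse of 2897795981477 is 7741895977982.
|2897795981477 − 7741895977982| = 4844099996505

4844099996505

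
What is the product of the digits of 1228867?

1×2×2×8×8×6×7 = 10752

10752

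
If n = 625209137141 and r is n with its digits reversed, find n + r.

766941039667

Reverse of 625209137141 is 141731902526.
625209137141 + 141731902526 = 766941039667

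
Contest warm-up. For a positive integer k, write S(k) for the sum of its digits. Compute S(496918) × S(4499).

962

S(496918) = 4+9+6+9+1+8 = 37.
S(4499) = 4+4+9+9 = 26.
37 · 26 = 962.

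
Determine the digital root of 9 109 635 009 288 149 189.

9+1+0+9+6+3+5+0+0+9+2+8+8+1+4+9+1+8+9 = 92
9+2 = 11
1+1 = 2
(Equivalently, 9 109 635 009 288 149 189 mod 9 = 2.)

2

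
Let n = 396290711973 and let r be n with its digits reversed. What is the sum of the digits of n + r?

60

Reversal of 396290711973 is 379117092693; 396290711973 + 379117092693 = 775407804666.
Digit sum of 775407804666: 7+7+5+4+0+7+8+0+4+6+6+6 = 60.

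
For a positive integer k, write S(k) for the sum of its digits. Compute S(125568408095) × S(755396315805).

3021

S(125568408095) = 1+2+5+5+6+8+4+0+8+0+9+5 = 53.
S(755396315805) = 7+5+5+3+9+6+3+1+5+8+0+5 = 57.
53 · 57 = 3021.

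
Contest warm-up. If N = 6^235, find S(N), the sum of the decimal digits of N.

801

6^235 = 733742778851341409619733340198828569000360613136155744207555843248275068459627285161255045871461008670157842224182176643882436644269169168905648473673060076318828543045272322678194176
Sum of its 183 digits: 801.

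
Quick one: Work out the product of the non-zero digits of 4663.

4×6×6×3 = 432

432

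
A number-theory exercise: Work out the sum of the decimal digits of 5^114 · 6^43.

333

5^114 · 6^43 = 139022233274476755336567819617762942208116783149307593703269958496093750000000000000000000000000000000000000000000
Sum of its 114 digits: 333.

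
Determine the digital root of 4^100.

4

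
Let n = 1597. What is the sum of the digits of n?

1+5+9+7 = 22

22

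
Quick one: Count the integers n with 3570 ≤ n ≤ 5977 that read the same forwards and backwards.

23

The integers in [3570, 5977] that read the same forwards and backwards: 3663, 3773, 3883, 3993, 4004, 4114, …, 5775, 5885.
23 qualify.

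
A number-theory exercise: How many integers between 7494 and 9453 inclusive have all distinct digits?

987

The integers in [7494, 9453] that have all distinct digits: 7495, 7496, 7498, 7501, 7502, 7503, …, 9452, 9453.
987 qualify.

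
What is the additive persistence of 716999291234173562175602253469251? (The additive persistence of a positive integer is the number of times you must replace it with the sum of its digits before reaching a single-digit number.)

716999291234173562175602253469251 → 144 → 9 (2 steps)

2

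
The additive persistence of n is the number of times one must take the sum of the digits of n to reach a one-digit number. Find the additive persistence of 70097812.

70097812 → 34 → 7 (2 steps)

2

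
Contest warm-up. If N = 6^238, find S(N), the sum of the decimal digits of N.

6^238 = 158488440231889744477862401482946970904077892437409640748832062141627414787279493594831089908235577872754093920423350155078606315162140540483620070313380976484866965297778821698489942016
Sum of its 186 digits: 864.

864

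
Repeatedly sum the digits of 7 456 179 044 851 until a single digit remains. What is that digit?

7+4+5+6+1+7+9+0+4+4+8+5+1 = 61
6+1 = 7
(Equivalently, 7 456 179 044 851 mod 9 = 7.)

7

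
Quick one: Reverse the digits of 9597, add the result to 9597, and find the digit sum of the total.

Reversal of 9597 is 7959; 9597 + 7959 = 17556.
Digit sum of 17556: 1+7+5+5+6 = 24.

24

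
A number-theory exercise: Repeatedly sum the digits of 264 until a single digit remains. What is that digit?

3

2+6+4 = 12
1+2 = 3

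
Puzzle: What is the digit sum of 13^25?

121

13^25 = 7056410014866816666030739693
Sum of its 28 digits: 121.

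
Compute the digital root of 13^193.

4

The digital root of n equals n mod 9 (or 9 when 9 | n), so we need 13^193 mod 9.
13^193 ≡ 4 (mod 9), so the digital root is 4.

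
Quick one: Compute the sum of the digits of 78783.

33

7+8+7+8+3 = 33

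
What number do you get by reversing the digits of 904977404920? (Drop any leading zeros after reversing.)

29404779409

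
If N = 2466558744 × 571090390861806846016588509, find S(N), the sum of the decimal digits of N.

2466558744 × 571090390861806846016588509 = 1408627997194567371681277955923872696
Sum of its 37 digits: 198.

198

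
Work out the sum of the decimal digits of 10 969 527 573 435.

66

1+0+9+6+9+5+2+7+5+7+3+4+3+5 = 66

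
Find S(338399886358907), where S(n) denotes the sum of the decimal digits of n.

3+3+8+3+9+9+8+8+6+3+5+8+9+0+7 = 89

89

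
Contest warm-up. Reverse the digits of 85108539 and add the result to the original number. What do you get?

Reverse of 85108539 is 93580158.
85108539 + 93580158 = 178688697

178688697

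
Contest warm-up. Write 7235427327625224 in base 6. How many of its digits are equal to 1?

3

7235427327625224 in base 6 is 155124245232140045400.
The digit 1 appears 3 times.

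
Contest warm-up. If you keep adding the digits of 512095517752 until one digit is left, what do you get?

4

5+1+2+0+9+5+5+1+7+7+5+2 = 49
4+9 = 13
1+3 = 4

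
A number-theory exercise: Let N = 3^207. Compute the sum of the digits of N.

450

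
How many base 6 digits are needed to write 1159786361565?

16

1159786361565 in base 6 is 2244444250435313, which has 16 digits.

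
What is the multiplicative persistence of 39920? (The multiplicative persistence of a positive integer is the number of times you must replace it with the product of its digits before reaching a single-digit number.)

39920 → 0 (1 step)

1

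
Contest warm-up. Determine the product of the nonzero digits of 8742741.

12544

8×7×4×2×7×4×1 = 12544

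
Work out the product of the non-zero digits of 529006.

5×2×9×6 = 540

540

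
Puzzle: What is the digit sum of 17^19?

98

17^19 = 239072435685151324847153
Sum of its 24 digits: 98.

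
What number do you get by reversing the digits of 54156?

65145

Reversing 54156 gives 65145.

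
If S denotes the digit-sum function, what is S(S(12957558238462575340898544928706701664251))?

First digit sum: 193.
1+9+3 = 13.

13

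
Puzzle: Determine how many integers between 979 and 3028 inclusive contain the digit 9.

The integers in [979, 3028] that contain the digit 9: 979, 980, 981, 982, 983, 984, …, 3009, 3019.
565 qualify.

565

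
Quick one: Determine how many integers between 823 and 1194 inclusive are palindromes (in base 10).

The integers in [823, 1194] that are palindromes (in base 10): 828, 838, 848, 858, 868, 878, …, 1001, 1111.
20 qualify.

20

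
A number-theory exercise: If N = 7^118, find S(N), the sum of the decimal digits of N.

7^118 = 5267065530394883184651384028840252727177370209716317304311848947467915376271784433951441748896850449
Sum of its 100 digits: 457.

457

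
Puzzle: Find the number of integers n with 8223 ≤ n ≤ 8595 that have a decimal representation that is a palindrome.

4

The integers in [8223, 8595] that have a decimal representation that is a palindrome: 8228, 8338, 8448, 8558.
4 qualify.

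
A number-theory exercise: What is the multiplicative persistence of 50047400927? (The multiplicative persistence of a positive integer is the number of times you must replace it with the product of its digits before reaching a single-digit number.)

1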